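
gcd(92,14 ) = 2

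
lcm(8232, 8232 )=8232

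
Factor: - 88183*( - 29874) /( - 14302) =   -  3^1*13^1*163^1 * 383^1*541^1*7151^(-1)=- 1317189471/7151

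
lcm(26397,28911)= 607131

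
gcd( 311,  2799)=311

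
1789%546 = 151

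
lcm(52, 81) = 4212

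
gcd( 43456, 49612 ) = 4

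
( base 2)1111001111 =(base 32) uf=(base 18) 303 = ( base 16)3CF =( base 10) 975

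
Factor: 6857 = 6857^1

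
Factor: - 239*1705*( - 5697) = 2321499015 =3^3 * 5^1*11^1*31^1*211^1 *239^1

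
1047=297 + 750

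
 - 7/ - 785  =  7/785=0.01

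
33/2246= 33/2246 =0.01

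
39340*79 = 3107860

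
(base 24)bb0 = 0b1100111001000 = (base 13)3009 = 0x19C8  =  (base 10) 6600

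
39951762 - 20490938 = 19460824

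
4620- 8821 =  - 4201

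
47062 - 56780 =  - 9718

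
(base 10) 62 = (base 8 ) 76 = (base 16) 3e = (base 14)46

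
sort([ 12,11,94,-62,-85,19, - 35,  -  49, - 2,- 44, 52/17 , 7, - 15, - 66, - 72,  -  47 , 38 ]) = [ - 85, - 72, - 66, - 62,-49 ,  -  47, - 44, -35, - 15 , - 2, 52/17, 7,  11,12,19,38, 94] 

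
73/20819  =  73/20819 = 0.00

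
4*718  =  2872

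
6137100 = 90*68190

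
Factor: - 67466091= - 3^1*7^2*11^2*3793^1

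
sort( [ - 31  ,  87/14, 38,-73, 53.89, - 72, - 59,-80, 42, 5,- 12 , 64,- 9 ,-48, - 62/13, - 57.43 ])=[ - 80,-73,  -  72, - 59, - 57.43, - 48, - 31,-12, - 9 , - 62/13, 5, 87/14, 38, 42,53.89  ,  64 ]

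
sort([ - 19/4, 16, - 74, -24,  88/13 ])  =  [ - 74, - 24, - 19/4, 88/13,16 ] 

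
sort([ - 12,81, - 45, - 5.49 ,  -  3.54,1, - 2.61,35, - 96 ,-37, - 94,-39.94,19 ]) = [-96, - 94,- 45,-39.94, - 37, - 12, - 5.49 ,-3.54, - 2.61, 1,19,35 , 81] 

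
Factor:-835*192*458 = -73426560 = - 2^7*3^1*5^1 *167^1*229^1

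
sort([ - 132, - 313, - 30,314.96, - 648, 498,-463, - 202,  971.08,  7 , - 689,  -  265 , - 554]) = [ - 689, - 648, - 554,  -  463,  -  313,-265,-202,  -  132, - 30 , 7, 314.96, 498,971.08 ] 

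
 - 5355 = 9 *(-595 )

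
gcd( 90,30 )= 30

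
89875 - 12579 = 77296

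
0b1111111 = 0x7F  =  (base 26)4N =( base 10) 127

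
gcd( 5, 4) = 1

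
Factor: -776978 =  - 2^1*388489^1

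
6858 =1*6858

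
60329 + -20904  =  39425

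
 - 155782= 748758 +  - 904540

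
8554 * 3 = 25662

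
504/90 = 5+3/5 = 5.60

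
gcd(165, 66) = 33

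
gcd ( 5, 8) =1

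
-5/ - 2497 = 5/2497 = 0.00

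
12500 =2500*5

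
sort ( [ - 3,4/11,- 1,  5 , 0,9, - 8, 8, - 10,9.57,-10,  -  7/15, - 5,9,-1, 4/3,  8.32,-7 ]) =[ - 10,-10, - 8, - 7, - 5, - 3,-1,  -  1, - 7/15, 0,4/11, 4/3, 5, 8, 8.32,9, 9, 9.57]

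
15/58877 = 15/58877=0.00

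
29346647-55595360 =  - 26248713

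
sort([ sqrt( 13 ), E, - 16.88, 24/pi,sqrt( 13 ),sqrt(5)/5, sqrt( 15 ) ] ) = [ - 16.88, sqrt ( 5)/5,E, sqrt( 13 ), sqrt(13) , sqrt (15), 24/pi ] 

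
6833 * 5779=39487907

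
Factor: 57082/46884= 28541/23442 =2^( -1)*3^( - 1 )*3907^( - 1)*28541^1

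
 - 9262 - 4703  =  -13965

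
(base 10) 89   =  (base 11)81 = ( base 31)2r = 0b1011001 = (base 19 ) 4d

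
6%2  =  0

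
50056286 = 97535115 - 47478829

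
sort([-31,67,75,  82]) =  [ - 31,67, 75,  82]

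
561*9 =5049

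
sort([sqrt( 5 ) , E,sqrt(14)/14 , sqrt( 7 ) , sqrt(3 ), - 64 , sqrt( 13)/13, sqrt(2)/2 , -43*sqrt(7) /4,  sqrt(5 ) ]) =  [-64,-43*sqrt ( 7 )/4,sqrt( 14 )/14,  sqrt(13 ) /13,sqrt(2)/2, sqrt( 3)  ,  sqrt( 5 ) , sqrt( 5),sqrt(7 ),E ]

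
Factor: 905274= 2^1*3^2*19^1 * 2647^1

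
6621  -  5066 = 1555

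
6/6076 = 3/3038= 0.00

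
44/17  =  44/17 = 2.59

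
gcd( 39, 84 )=3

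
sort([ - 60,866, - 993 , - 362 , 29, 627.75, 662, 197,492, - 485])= [  -  993, - 485, - 362, - 60, 29,197,492,627.75, 662,866]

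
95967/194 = 95967/194 = 494.68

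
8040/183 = 43+57/61 = 43.93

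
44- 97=- 53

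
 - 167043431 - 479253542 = -646296973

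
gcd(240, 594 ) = 6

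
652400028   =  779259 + 651620769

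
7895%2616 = 47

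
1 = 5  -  4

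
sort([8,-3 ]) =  [ - 3,8 ]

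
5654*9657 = 54600678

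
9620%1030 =350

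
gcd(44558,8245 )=1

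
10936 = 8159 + 2777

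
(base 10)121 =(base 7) 232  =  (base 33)3M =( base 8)171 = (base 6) 321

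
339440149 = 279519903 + 59920246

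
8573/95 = 90 +23/95 =90.24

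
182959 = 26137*7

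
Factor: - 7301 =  - 7^2*149^1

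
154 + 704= 858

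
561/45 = 187/15 = 12.47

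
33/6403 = 33/6403 = 0.01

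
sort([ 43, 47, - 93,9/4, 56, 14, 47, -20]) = [ - 93, - 20, 9/4,14,43,47,47, 56] 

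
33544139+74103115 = 107647254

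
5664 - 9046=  - 3382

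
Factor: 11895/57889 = 3^1*5^1*73^( - 1) = 15/73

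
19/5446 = 19/5446 = 0.00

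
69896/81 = 69896/81=862.91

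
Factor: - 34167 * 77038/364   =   - 14462403/2 = - 2^( - 1) *3^1 * 1627^1*2963^1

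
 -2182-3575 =-5757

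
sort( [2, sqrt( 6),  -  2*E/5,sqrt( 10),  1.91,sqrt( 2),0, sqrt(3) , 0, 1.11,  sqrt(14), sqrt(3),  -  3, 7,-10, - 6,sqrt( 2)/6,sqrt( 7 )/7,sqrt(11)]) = [  -  10,-6, - 3, - 2*E/5, 0, 0, sqrt( 2)/6, sqrt( 7)/7, 1.11, sqrt(2), sqrt(3 ) , sqrt(3),1.91,2,sqrt( 6), sqrt(10),  sqrt(11) , sqrt(14 ), 7]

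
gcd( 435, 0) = 435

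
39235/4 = 9808 + 3/4 = 9808.75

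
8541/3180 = 2847/1060  =  2.69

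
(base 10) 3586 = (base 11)2770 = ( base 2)111000000010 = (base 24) 65a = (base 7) 13312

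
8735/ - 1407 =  - 8735/1407 = -  6.21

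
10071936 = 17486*576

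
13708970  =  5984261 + 7724709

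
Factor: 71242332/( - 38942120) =-2544369/1390790 = -2^( - 1)*3^1*5^ ( - 1)*139079^( - 1)*848123^1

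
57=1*57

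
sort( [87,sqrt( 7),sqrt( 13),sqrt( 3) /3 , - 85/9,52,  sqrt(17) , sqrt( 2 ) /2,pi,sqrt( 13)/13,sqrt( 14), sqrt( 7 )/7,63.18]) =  [ - 85/9,sqrt( 13)/13,sqrt( 7 ) /7, sqrt( 3)/3,sqrt(2) /2, sqrt ( 7 ),pi, sqrt ( 13),sqrt(14 ), sqrt( 17 ),52,63.18, 87]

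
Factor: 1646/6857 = 2^1*823^1*6857^( - 1)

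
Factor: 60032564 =2^2*107^1*140263^1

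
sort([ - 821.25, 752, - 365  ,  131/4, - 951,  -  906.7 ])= [  -  951, - 906.7, - 821.25, - 365,131/4,752]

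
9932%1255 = 1147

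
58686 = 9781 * 6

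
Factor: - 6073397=-11^1*552127^1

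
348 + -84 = 264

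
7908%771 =198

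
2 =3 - 1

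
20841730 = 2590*8047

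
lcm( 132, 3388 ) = 10164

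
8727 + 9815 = 18542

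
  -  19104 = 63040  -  82144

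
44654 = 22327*2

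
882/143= 6 + 24/143 = 6.17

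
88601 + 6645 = 95246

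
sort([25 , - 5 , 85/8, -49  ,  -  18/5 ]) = [-49 , - 5,  -  18/5,85/8,25 ] 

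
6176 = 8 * 772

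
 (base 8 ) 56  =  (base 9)51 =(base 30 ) 1G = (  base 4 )232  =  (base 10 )46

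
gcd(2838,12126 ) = 258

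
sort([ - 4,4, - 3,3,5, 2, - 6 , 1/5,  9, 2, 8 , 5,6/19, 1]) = [-6, - 4, - 3, 1/5, 6/19,  1,  2, 2, 3, 4,5, 5,8,9] 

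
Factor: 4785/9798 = 1595/3266= 2^(-1)*5^1*11^1*23^( - 1) * 29^1 * 71^(-1)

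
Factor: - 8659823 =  - 227^1*38149^1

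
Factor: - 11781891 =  -3^2*11^2*31^1*349^1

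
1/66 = 1/66= 0.02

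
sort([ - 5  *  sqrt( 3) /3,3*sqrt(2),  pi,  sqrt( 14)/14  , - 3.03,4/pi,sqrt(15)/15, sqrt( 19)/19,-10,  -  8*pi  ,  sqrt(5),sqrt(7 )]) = [ - 8*pi, - 10, - 3.03, - 5*sqrt( 3)/3, sqrt( 19)/19,sqrt(15)/15, sqrt(14)/14,4/pi,sqrt(5),sqrt(  7),  pi, 3*sqrt( 2)]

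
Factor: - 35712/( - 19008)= 62/33 = 2^1*3^ ( - 1)*11^(-1) * 31^1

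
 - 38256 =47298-85554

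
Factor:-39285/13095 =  - 3^1 = - 3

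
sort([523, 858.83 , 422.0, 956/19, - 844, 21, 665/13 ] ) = [ - 844,21,  956/19, 665/13,422.0, 523,858.83 ] 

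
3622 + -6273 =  - 2651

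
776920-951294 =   -  174374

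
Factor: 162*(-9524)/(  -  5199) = 2^3* 3^3*1733^( - 1)*2381^1 = 514296/1733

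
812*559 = 453908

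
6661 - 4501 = 2160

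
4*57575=230300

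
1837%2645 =1837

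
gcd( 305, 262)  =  1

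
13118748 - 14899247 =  - 1780499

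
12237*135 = 1651995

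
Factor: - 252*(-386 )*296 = 28792512 = 2^6*3^2 *7^1*37^1*193^1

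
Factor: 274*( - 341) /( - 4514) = 11^1*31^1*37^( - 1)*61^( - 1)*137^1 = 46717/2257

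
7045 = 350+6695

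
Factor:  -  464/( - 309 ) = 2^4*3^(-1 ) * 29^1*103^( - 1)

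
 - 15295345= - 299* 51155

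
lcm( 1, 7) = 7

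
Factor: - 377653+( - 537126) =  - 914779 =- 23^1*31^1* 1283^1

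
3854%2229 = 1625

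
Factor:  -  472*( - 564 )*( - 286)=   -  76135488 = -2^6*3^1*11^1*13^1*47^1*59^1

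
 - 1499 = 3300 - 4799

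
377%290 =87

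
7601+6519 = 14120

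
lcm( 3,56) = 168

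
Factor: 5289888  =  2^5 * 3^1*55103^1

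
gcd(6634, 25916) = 62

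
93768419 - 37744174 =56024245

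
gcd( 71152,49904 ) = 16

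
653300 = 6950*94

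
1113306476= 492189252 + 621117224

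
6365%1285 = 1225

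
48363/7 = 6909 = 6909.00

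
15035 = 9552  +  5483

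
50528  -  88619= - 38091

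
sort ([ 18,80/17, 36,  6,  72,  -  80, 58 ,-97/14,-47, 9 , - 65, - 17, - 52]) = [  -  80,-65,-52,-47 , - 17 , -97/14,80/17, 6 , 9, 18, 36,  58, 72]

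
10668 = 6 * 1778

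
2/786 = 1/393 = 0.00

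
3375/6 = 562  +  1/2 = 562.50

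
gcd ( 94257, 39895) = 1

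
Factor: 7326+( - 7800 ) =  - 2^1*3^1*79^1 = - 474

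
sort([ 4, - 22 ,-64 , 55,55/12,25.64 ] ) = [ - 64,  -  22,4,55/12,  25.64 , 55]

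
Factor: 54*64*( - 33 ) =-2^7*3^4 * 11^1 = -114048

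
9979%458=361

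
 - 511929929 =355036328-866966257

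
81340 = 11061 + 70279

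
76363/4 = 19090 + 3/4 = 19090.75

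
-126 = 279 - 405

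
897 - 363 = 534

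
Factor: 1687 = 7^1 *241^1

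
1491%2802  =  1491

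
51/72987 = 17/24329  =  0.00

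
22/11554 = 11/5777= 0.00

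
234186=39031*6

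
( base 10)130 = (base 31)46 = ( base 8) 202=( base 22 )5K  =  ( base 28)4I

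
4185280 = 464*9020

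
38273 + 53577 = 91850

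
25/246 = 25/246 = 0.10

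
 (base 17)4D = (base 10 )81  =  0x51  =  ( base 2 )1010001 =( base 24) 39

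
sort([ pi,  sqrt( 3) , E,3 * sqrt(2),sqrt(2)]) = [sqrt (2 ) , sqrt( 3 ),  E,  pi,3*sqrt(2)]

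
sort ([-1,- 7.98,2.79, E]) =[ - 7.98, - 1,E,  2.79 ] 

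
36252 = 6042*6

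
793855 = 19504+774351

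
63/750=21/250 = 0.08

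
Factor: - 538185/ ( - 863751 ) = 5^1*7^(-1 )*35879^1  *  41131^ ( - 1 )= 179395/287917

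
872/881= 872/881 =0.99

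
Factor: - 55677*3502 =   -  2^1*3^1*17^1*67^1* 103^1 * 277^1 = - 194980854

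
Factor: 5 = 5^1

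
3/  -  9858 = - 1 + 3285/3286 = -0.00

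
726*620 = 450120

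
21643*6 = 129858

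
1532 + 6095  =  7627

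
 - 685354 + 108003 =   -  577351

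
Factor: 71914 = 2^1*41^1*877^1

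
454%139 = 37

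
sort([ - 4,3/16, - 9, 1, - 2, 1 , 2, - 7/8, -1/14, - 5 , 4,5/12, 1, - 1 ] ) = [ - 9, - 5, - 4, - 2, - 1,  -  7/8,- 1/14,3/16,  5/12,1,  1,1,2 , 4 ] 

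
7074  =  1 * 7074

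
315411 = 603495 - 288084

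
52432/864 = 60 + 37/54 = 60.69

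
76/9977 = 76/9977 = 0.01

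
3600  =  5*720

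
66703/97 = 66703/97 = 687.66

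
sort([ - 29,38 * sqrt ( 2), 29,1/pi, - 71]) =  [ - 71, - 29,1/pi,29, 38*sqrt( 2)] 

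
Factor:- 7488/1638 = - 2^5*7^(  -  1 ) = -  32/7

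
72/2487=24/829 = 0.03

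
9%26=9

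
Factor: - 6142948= - 2^2*7^1*41^1 * 5351^1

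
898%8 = 2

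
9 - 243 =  - 234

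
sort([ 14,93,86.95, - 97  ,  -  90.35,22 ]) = [  -  97, - 90.35,  14,22 , 86.95 , 93] 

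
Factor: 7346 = 2^1*  3673^1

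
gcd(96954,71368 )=22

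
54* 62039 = 3350106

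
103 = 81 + 22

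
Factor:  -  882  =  -2^1 *3^2*7^2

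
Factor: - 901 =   -  17^1*53^1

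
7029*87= 611523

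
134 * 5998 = 803732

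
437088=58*7536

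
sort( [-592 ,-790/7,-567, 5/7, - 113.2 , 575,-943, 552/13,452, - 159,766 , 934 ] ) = [ - 943, - 592,-567,-159,-113.2,- 790/7,  5/7, 552/13,452, 575,766, 934]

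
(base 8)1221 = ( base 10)657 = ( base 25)117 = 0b1010010001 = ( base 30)lr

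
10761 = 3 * 3587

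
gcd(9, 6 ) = 3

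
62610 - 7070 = 55540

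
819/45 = 18 + 1/5  =  18.20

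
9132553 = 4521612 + 4610941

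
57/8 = 7  +  1/8=7.12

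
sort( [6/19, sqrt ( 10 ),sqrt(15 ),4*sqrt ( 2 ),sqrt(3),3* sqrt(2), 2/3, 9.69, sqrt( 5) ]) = [ 6/19,2/3,sqrt ( 3 ),sqrt(5 ),sqrt(10), sqrt(15 ) , 3*sqrt(2 )  ,  4 * sqrt( 2 ),9.69 ] 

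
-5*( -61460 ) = 307300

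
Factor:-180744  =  -2^3*3^1 *17^1*443^1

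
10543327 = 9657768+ 885559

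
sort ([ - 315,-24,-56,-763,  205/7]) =[ -763, - 315, - 56,- 24,  205/7]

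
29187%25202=3985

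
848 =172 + 676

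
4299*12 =51588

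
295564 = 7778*38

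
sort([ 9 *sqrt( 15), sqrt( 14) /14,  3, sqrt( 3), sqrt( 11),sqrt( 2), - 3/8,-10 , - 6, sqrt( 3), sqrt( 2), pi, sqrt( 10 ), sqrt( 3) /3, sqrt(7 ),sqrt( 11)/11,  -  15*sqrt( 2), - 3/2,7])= [ - 15 * sqrt( 2 ),  -  10,-6, - 3/2, - 3/8,sqrt(14) /14,sqrt( 11 ) /11, sqrt( 3)/3 , sqrt(2 ), sqrt(2 ),sqrt( 3), sqrt(3), sqrt(7),  3,  pi , sqrt( 10), sqrt( 11), 7 , 9 * sqrt(15) ]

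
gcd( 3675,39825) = 75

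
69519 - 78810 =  - 9291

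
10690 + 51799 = 62489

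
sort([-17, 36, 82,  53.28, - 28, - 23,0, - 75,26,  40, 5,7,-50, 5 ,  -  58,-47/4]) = [  -  75 , - 58, -50, - 28, - 23,-17 , - 47/4, 0, 5, 5, 7, 26 , 36,40 , 53.28, 82 ] 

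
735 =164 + 571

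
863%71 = 11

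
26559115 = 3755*7073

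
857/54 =15 + 47/54 = 15.87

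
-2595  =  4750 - 7345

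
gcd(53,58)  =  1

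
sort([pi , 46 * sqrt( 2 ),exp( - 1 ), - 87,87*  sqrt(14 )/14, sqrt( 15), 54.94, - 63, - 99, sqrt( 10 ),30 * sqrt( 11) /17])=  [ - 99, - 87, - 63, exp(-1 ), pi,  sqrt( 10),sqrt(15), 30 * sqrt ( 11 )/17,  87 * sqrt( 14) /14, 54.94, 46 *sqrt(2 )]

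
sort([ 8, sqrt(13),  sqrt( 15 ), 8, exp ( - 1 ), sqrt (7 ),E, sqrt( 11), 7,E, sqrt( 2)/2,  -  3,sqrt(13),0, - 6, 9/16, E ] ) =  [ - 6, -3,0, exp(-1 ), 9/16, sqrt( 2 ) /2, sqrt(7), E,E, E, sqrt (11 ), sqrt( 13), sqrt( 13), sqrt (15), 7,8,8] 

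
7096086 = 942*7533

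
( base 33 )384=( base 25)5ga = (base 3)11211221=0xDCF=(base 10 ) 3535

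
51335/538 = 51335/538 = 95.42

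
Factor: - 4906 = -2^1*11^1*223^1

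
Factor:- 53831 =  - 53831^1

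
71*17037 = 1209627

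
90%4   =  2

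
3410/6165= 682/1233 = 0.55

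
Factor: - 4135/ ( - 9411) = 3^( - 1 )  *  5^1*827^1*3137^(  -  1)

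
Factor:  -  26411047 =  - 13^1 * 17^1*127^1 * 941^1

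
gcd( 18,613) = 1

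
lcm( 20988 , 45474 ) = 272844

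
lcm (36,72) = 72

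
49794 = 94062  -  44268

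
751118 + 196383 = 947501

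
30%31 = 30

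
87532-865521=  - 777989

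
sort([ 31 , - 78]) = [ - 78,31]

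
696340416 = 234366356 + 461974060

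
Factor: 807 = 3^1* 269^1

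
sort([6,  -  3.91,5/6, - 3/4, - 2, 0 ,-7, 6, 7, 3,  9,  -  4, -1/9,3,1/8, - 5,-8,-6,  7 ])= [-8 ,- 7,-6, - 5, - 4, - 3.91,-2, - 3/4, - 1/9,0,1/8, 5/6,3,3,  6, 6,  7, 7, 9] 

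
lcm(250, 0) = 0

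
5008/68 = 1252/17 = 73.65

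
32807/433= 75 + 332/433 = 75.77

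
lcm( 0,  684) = 0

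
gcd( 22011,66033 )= 22011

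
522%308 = 214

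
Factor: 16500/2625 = 44/7  =  2^2*7^(  -  1)*11^1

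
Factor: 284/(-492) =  - 3^(-1)*41^( -1)*71^1= -71/123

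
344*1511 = 519784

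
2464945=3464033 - 999088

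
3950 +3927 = 7877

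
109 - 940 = - 831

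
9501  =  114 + 9387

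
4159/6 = 693 + 1/6 = 693.17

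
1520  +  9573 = 11093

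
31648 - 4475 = 27173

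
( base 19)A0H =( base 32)3HB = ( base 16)E2B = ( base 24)673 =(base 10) 3627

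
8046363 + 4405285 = 12451648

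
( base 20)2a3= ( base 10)1003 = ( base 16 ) 3EB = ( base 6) 4351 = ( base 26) 1CF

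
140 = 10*14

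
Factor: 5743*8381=17^2*29^1*5743^1 = 48132083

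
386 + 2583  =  2969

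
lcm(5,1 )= 5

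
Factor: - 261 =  - 3^2*  29^1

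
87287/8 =87287/8 =10910.88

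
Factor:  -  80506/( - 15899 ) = 2^1*13^ ( - 1 )*1223^(-1 )*40253^1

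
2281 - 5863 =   -  3582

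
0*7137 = 0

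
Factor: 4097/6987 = 241/411 = 3^(  -  1)*137^( - 1)*241^1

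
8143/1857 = 4 + 715/1857= 4.39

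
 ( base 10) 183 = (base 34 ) 5d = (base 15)C3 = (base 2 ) 10110111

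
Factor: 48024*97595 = 4686902280  =  2^3*3^2* 5^1*23^1*29^1*131^1*149^1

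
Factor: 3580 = 2^2*5^1*179^1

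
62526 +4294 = 66820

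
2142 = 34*63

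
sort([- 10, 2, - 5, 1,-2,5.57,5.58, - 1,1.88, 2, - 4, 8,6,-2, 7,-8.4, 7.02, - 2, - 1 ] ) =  [ - 10,-8.4,-5, - 4,  -  2, - 2, - 2, - 1, - 1,1, 1.88, 2 , 2 , 5.57 , 5.58,6,7,7.02 , 8]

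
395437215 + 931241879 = 1326679094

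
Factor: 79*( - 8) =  - 632 =- 2^3*79^1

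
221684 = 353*628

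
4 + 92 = 96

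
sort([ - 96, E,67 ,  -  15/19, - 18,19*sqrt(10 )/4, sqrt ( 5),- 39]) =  [-96,-39, - 18, -15/19, sqrt( 5 ), E, 19*sqrt(10)/4, 67]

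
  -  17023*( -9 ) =153207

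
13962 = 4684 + 9278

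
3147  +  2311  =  5458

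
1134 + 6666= 7800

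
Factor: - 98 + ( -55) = -3^2*17^1  =  - 153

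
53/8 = 6 + 5/8 = 6.62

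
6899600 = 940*7340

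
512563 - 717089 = -204526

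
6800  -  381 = 6419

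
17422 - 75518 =-58096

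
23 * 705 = 16215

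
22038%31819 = 22038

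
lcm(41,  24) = 984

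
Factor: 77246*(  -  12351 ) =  - 2^1*3^1 * 13^1*23^1*179^1*2971^1 = - 954065346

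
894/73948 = 447/36974 = 0.01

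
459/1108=459/1108=0.41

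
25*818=20450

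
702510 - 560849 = 141661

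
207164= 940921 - 733757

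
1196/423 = 1196/423 = 2.83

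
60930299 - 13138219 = 47792080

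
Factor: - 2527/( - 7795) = 5^( - 1)*7^1*19^2*1559^(-1)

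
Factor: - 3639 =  - 3^1*1213^1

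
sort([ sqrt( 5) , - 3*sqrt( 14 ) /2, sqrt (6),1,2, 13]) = [-3*sqrt( 14 ) /2,1,2,sqrt( 5),sqrt( 6 ), 13]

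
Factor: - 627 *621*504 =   -  2^3*3^6* 7^1*11^1*19^1*23^1 = - 196240968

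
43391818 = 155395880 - 112004062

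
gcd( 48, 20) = 4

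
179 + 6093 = 6272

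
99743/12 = 8311+11/12 = 8311.92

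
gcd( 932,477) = 1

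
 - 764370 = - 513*1490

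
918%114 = 6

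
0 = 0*2671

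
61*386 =23546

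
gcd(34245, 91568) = 1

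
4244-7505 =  - 3261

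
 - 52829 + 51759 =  - 1070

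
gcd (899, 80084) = 1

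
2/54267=2/54267 = 0.00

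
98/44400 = 49/22200 = 0.00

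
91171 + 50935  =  142106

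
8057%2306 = 1139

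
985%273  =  166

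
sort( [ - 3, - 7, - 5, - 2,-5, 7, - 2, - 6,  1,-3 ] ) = [-7, - 6, - 5,-5,-3, - 3, - 2,-2, 1,7]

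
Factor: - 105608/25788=  -  86/21=-2^1*3^( - 1) *7^(-1)*43^1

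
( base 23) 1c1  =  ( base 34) NO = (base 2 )1100100110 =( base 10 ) 806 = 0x326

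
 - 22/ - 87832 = 11/43916= 0.00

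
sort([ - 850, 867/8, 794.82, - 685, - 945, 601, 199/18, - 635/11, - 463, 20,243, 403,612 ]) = [ - 945,-850, - 685 , - 463,-635/11, 199/18,20,867/8, 243, 403,601, 612, 794.82 ]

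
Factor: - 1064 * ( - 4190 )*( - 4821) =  - 2^4*3^1 * 5^1*7^1*19^1*419^1*1607^1 = - 21492789360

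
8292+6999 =15291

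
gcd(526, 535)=1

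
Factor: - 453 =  - 3^1*151^1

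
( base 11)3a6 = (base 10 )479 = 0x1DF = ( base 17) 1B3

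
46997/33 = 46997/33 = 1424.15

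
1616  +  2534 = 4150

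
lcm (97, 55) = 5335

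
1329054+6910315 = 8239369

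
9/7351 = 9/7351= 0.00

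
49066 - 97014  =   - 47948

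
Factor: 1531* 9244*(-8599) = - 2^2*1531^1 *2311^1*8599^1 = - 121697897836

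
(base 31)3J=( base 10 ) 112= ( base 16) 70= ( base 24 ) 4G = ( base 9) 134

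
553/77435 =553/77435 = 0.01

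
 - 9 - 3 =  - 12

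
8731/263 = 33 + 52/263= 33.20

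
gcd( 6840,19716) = 12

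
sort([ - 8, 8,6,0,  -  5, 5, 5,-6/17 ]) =[-8, - 5,-6/17,0 , 5, 5, 6,8] 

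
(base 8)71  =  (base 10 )57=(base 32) 1p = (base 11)52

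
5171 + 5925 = 11096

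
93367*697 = 65076799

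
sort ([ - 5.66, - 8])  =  [ - 8,-5.66] 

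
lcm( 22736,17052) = 68208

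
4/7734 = 2/3867 = 0.00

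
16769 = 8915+7854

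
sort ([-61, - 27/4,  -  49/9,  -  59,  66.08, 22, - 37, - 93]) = [ - 93,-61, - 59, - 37,-27/4, -49/9, 22 , 66.08] 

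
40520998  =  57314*707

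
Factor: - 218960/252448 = -85/98 = -2^ (-1) *5^1*7^( - 2) * 17^1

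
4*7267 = 29068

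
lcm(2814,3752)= 11256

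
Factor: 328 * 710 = 232880 = 2^4 * 5^1*41^1*71^1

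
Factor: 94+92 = 186 = 2^1*3^1*31^1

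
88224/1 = 88224 =88224.00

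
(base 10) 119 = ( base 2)1110111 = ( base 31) 3Q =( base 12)9b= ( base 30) 3t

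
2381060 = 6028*395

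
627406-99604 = 527802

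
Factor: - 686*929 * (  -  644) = 2^3*7^4 * 23^1 * 929^1 = 410417336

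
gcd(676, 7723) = 1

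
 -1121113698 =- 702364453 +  - 418749245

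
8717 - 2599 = 6118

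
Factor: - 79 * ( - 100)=7900 =2^2*5^2*79^1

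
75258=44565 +30693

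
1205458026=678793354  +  526664672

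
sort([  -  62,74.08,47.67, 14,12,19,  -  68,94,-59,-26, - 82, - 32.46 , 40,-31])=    [-82, -68,- 62,- 59, - 32.46, - 31, - 26,12,14, 19,40,47.67, 74.08, 94 ]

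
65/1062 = 65/1062 = 0.06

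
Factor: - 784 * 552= - 2^7 * 3^1 *7^2*23^1= - 432768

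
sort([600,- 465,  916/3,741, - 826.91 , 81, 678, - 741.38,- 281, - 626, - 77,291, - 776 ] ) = [ - 826.91, - 776,  -  741.38, - 626, - 465, - 281, - 77,81,291, 916/3,600,678,741 ]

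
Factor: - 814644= - 2^2 * 3^3 * 19^1*397^1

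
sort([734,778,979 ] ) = [734, 778, 979 ]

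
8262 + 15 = 8277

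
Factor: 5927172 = 2^2*3^1*493931^1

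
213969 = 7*30567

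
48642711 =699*69589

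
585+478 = 1063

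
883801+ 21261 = 905062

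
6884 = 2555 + 4329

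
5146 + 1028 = 6174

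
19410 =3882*5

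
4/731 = 4/731 = 0.01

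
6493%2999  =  495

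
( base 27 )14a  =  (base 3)1011101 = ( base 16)34F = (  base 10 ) 847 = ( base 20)227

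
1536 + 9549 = 11085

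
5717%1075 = 342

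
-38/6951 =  - 38/6951= - 0.01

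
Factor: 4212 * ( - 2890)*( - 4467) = 54375361560 =2^3 * 3^5 * 5^1*13^1 * 17^2*1489^1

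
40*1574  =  62960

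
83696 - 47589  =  36107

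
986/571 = 986/571=1.73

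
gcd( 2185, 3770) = 5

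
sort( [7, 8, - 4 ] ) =[ - 4,7,8]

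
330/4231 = 330/4231 = 0.08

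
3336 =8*417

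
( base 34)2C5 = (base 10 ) 2725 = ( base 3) 10201221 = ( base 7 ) 10642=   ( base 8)5245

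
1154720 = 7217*160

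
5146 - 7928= - 2782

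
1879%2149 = 1879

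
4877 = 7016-2139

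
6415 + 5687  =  12102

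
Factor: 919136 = 2^5*28723^1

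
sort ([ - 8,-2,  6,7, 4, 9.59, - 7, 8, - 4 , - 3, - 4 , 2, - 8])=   [ - 8,- 8, - 7, - 4, - 4,-3,  -  2, 2, 4, 6, 7,  8 , 9.59]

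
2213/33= 2213/33 = 67.06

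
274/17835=274/17835 = 0.02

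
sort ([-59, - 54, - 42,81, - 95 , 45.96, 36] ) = [  -  95, - 59,-54,- 42,36, 45.96, 81]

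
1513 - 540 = 973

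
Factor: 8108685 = 3^2*5^1*13^1*83^1*167^1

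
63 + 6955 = 7018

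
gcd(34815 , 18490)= 5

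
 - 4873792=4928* ( - 989 ) 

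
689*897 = 618033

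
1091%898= 193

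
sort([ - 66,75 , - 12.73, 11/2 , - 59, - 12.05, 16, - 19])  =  [-66, - 59,- 19, - 12.73 , - 12.05 , 11/2 , 16, 75] 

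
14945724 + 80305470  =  95251194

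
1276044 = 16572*77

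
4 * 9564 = 38256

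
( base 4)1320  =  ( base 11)AA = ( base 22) 5a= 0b1111000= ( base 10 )120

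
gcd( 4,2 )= 2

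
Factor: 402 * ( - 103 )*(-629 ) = 26044374=2^1*3^1*17^1*37^1* 67^1*103^1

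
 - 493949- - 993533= 499584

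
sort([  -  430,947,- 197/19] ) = [-430, - 197/19 , 947] 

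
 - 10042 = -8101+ - 1941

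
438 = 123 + 315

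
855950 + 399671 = 1255621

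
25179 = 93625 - 68446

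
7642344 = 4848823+2793521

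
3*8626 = 25878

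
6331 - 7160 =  - 829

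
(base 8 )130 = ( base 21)44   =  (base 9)107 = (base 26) 3a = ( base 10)88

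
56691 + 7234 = 63925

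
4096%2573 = 1523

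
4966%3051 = 1915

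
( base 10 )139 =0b10001011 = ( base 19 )76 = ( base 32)4b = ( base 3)12011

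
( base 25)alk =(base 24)BJ3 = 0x1a8b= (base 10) 6795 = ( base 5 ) 204140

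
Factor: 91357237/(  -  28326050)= - 2^( - 1 ) *5^ ( - 2 )*47^1*73^1 *26627^1*566521^(-1)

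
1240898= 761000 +479898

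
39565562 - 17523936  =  22041626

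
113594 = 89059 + 24535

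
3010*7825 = 23553250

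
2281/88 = 25+81/88 = 25.92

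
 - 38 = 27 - 65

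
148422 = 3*49474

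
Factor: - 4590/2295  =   - 2= - 2^1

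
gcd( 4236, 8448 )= 12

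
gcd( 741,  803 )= 1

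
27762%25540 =2222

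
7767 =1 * 7767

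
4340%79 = 74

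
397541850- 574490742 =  - 176948892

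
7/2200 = 7/2200 =0.00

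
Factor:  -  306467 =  - 7^1 * 43781^1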